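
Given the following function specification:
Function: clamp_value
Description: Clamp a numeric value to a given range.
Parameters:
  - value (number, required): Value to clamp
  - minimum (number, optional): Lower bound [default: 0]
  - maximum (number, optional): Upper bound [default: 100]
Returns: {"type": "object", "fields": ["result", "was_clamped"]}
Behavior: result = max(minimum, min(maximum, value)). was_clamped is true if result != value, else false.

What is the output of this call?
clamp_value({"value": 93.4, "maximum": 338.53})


Defaults applied: minimum=0
result = max(0, min(338.53, 93.4)) = max(0, 93.4) = 93.4
was_clamped = (93.4 != 93.4) = false
Output:
{"result": 93.4, "was_clamped": false}


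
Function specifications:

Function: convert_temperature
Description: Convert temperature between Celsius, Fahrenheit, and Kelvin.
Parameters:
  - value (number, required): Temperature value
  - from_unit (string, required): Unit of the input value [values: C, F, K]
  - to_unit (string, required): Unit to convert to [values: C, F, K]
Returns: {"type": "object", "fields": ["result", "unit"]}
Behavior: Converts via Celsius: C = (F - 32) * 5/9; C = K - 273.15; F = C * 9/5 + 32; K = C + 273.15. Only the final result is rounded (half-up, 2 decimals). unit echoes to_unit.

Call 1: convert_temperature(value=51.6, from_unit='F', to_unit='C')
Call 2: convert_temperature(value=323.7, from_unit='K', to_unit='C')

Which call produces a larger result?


Call 1:
  To C: (51.6 - 32) * 5/9 = 10.888889
  Target is C: 10.888889
  Round to 2 decimals: 10.89
  -> 10.89 C
Call 2:
  To C: 323.7 - 273.15 = 50.55
  Target is C: 50.55
  Round to 2 decimals: 50.55
  -> 50.55 C
Call 2 (50.55 C)


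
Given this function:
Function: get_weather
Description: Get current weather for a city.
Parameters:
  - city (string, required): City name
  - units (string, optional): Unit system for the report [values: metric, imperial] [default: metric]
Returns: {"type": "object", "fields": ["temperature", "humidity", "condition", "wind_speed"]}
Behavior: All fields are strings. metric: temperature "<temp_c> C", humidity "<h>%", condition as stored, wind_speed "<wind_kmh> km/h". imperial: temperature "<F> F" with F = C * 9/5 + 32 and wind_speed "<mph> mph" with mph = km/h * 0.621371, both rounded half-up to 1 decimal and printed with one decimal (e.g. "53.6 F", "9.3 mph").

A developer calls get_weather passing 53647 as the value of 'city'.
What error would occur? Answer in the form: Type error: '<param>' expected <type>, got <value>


Spec: 'city' is declared as string; 53647 is an integer.
Type error: 'city' expected string, got 53647


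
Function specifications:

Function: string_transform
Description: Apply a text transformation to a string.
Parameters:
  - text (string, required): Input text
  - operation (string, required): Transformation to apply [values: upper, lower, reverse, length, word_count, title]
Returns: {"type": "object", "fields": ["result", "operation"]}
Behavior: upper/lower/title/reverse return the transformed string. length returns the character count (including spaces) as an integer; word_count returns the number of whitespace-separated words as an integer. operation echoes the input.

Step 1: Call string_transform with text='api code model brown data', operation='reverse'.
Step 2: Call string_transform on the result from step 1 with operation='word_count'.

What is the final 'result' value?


Step 1: string_transform(text='api code model brown data', operation='reverse')
  -> result = 'atad nworb ledom edoc ipa'
Step 2: string_transform(text='atad nworb ledom edoc ipa', operation='word_count')
  words: atad, nworb, ledom, edoc, ipa -> 5
  -> result = 5
5


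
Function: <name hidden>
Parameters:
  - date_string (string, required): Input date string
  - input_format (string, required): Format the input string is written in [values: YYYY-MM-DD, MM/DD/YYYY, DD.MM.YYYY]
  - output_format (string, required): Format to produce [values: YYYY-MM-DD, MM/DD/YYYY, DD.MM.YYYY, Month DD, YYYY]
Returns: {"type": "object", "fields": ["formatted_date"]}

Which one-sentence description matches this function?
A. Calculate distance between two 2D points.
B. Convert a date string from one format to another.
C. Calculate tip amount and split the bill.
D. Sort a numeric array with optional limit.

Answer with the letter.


Parameters date_string, input_format, output_format and return ["formatted_date"] fit: Convert a date string from one format to another.
B


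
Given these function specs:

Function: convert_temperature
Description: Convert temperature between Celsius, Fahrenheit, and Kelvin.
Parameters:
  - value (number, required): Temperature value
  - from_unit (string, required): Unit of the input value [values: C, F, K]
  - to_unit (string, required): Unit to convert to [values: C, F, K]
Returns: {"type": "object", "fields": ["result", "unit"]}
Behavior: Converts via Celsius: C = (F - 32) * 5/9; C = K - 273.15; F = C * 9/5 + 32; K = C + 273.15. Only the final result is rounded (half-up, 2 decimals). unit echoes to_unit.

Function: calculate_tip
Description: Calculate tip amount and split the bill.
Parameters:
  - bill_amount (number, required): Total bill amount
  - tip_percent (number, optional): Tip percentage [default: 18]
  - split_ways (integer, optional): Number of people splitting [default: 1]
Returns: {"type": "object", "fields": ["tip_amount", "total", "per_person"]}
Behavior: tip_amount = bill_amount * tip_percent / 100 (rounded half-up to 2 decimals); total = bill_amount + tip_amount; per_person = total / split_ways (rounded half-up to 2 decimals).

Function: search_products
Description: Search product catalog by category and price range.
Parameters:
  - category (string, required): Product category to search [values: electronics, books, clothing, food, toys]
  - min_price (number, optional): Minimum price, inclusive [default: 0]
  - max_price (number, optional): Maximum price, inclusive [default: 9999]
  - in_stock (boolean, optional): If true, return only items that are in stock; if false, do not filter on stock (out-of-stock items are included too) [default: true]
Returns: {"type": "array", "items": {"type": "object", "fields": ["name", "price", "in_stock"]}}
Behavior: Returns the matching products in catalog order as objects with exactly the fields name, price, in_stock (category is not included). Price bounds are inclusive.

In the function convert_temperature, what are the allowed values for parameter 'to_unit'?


The convert_temperature spec declares:
  - to_unit (string, required): Unit to convert to [values: C, F, K]
Allowed values:
C, F, K


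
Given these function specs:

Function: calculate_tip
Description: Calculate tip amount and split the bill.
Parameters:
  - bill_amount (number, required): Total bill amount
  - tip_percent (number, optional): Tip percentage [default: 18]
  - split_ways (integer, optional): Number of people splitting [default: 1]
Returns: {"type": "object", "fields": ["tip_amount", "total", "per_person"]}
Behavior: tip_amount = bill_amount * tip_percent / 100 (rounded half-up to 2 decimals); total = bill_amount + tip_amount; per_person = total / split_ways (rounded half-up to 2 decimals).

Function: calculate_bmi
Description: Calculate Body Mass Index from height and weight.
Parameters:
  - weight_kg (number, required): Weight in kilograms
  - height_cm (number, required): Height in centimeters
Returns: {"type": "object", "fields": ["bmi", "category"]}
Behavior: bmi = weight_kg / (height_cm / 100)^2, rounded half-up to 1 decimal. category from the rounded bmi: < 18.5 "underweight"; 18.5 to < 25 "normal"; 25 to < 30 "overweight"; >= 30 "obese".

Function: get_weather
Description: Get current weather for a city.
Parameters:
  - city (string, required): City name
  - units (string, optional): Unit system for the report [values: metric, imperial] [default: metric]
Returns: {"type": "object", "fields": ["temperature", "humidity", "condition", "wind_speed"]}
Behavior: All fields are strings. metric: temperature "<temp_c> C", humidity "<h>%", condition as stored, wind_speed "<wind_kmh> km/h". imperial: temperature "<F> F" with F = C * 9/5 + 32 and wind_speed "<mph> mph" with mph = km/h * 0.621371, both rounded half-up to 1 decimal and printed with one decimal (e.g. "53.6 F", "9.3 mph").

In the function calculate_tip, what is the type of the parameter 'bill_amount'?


The calculate_tip spec declares:
  - bill_amount (number, required): Total bill amount
Type:
number


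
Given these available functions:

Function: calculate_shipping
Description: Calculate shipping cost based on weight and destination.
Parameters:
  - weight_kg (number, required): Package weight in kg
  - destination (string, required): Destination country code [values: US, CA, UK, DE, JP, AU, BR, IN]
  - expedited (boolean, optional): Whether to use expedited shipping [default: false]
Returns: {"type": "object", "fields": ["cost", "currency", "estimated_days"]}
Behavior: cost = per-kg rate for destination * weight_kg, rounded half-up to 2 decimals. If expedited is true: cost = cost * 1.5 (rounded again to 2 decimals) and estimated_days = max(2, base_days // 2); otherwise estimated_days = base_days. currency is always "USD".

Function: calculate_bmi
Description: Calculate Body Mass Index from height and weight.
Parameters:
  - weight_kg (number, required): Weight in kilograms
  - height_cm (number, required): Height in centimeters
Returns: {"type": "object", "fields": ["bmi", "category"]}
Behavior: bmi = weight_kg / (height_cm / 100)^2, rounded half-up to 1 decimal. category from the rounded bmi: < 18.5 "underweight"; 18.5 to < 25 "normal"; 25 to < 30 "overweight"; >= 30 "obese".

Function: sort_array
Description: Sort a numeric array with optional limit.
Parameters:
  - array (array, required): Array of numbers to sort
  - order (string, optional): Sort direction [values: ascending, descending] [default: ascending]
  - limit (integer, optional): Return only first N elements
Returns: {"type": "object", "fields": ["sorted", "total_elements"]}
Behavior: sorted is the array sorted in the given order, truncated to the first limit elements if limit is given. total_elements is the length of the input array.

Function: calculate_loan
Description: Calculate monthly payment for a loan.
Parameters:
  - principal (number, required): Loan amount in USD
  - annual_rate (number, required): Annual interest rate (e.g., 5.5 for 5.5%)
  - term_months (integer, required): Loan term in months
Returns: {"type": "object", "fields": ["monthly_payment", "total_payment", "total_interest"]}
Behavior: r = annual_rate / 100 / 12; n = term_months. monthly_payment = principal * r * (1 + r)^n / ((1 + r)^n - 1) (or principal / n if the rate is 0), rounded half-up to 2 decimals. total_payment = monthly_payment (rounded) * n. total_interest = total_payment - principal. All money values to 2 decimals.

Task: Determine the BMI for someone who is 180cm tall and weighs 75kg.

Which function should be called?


The task needs a function whose description is: Calculate Body Mass Index from height and weight.
calculate_bmi


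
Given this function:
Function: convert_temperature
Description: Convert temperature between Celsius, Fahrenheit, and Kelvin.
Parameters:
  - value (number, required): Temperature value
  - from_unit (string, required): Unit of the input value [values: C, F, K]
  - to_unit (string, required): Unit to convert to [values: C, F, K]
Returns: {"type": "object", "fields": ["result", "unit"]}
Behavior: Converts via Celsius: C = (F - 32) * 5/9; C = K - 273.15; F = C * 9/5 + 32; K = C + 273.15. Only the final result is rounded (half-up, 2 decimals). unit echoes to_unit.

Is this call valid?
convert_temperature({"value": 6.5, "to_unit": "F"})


Checking required parameters...
Missing required parameter: from_unit
Invalid - missing required parameter 'from_unit'


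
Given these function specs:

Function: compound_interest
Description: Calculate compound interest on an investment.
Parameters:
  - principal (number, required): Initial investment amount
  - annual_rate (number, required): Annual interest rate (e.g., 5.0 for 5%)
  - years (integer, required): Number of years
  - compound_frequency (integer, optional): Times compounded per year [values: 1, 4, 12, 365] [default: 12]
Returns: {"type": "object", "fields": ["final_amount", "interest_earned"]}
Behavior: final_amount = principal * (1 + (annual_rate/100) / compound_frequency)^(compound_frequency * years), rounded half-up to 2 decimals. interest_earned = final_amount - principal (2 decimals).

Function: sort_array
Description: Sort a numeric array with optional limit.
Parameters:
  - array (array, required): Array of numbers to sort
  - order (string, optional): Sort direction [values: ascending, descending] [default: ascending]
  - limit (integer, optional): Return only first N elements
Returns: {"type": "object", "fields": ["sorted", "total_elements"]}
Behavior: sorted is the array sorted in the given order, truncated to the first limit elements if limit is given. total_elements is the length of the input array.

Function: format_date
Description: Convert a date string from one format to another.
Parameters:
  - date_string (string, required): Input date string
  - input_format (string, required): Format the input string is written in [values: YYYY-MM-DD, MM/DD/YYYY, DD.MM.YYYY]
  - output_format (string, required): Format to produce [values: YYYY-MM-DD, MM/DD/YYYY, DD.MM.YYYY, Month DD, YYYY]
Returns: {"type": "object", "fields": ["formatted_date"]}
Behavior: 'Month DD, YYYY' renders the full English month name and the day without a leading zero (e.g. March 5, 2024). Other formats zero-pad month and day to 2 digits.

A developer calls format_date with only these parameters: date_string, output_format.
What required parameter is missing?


Required parameters: date_string, input_format, output_format
Provided: date_string, output_format
Missing: input_format
input_format


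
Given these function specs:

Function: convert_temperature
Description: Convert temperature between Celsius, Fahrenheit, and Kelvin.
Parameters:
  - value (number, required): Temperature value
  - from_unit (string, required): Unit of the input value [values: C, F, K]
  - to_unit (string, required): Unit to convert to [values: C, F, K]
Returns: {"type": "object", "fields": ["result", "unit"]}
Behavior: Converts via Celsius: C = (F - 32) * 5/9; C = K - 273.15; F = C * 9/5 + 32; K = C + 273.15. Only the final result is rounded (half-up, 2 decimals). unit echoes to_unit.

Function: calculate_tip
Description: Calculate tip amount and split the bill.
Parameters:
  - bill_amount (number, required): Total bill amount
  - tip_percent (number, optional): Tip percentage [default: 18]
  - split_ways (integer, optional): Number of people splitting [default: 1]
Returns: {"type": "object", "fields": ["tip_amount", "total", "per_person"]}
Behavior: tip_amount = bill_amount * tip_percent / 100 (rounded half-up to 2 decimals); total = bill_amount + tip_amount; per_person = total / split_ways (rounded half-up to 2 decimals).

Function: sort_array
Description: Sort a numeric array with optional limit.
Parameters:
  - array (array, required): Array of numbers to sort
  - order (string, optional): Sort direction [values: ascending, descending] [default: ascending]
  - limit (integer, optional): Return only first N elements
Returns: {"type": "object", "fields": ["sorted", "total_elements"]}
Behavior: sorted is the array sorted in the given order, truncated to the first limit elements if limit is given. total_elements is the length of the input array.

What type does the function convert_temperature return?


The convert_temperature spec declares Returns: {"type": "object", "fields": ["result", "unit"]}
Type:
object


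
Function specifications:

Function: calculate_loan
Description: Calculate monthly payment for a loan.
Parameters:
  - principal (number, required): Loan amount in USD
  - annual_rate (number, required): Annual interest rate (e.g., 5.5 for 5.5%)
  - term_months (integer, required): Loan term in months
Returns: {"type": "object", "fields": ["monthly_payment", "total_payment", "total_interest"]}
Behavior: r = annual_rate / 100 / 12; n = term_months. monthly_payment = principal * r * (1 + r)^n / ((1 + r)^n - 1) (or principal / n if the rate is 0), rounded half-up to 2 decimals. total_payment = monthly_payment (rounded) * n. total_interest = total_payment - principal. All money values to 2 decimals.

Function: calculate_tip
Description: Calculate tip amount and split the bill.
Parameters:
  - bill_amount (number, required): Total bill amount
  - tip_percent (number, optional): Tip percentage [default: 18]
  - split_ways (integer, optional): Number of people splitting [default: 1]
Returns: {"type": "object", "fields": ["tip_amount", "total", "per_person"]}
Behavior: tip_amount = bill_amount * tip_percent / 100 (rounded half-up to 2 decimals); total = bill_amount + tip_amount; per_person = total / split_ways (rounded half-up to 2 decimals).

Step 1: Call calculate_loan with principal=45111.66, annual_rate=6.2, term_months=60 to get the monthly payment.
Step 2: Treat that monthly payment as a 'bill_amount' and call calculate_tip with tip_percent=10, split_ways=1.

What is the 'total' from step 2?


Step 1: calculate_loan(principal=45111.66, annual_rate=6.2, term_months=60)
  r = 6.2 / 100 / 12 = 0.005166666667 (keep full precision)
  (1 + r)^60 = 1.36233742
  monthly_payment = 45111.66 * 0.005166666667 * 1.36233742 / (1.36233742 - 1) = 876.336199 -> 876.34
  total_payment = 876.34 * 60 = 52580.40
  total_interest = 52580.40 - 45111.66 = 7468.74
  -> monthly_payment = 876.34
Step 2: calculate_tip(bill_amount=876.34, tip_percent=10, split_ways=1)
  tip_amount = 876.34 * 10/100 = 87.634 -> 87.63
  total = 876.34 + 87.63 = 963.97
  per_person = 963.97 / 1 = 963.97 -> 963.97
  -> total = 963.97
$963.97


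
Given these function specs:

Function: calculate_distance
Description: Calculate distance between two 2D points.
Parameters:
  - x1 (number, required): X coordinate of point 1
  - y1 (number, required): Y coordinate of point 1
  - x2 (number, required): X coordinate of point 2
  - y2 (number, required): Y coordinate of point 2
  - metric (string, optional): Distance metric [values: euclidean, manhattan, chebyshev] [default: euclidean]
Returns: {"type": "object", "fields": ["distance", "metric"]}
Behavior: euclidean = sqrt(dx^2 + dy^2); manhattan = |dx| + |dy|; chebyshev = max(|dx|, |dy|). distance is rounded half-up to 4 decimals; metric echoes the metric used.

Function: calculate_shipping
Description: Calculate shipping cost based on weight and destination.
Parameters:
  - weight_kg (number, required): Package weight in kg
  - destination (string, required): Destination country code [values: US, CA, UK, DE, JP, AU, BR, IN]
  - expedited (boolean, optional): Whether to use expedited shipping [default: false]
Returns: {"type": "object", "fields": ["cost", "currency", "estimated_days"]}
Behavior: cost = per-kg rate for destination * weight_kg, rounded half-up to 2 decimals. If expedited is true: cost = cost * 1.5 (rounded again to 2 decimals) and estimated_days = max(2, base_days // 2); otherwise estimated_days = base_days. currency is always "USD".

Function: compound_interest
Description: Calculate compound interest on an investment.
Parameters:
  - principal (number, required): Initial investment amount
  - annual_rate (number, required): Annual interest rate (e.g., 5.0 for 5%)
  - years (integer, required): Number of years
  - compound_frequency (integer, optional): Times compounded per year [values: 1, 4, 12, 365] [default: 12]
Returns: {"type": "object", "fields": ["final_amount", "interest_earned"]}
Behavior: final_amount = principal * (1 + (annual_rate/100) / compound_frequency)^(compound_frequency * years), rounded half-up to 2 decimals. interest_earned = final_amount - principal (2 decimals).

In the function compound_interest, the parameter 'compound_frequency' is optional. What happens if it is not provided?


The compound_interest spec declares:
  - compound_frequency (integer, optional): Times compounded per year [values: 1, 4, 12, 365] [default: 12]
It defaults to 12


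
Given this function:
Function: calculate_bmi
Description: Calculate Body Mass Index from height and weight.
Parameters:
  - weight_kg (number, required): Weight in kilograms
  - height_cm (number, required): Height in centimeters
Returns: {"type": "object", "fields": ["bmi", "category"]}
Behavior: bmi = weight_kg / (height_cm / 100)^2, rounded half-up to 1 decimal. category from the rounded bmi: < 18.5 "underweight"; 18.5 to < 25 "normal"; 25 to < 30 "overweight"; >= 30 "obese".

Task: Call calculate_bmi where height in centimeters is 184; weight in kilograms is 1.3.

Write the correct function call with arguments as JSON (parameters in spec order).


Mapping each described value to its parameter name:
  'Height in centimeters' -> height_cm = 184
  'Weight in kilograms' -> weight_kg = 1.3
calculate_bmi({"weight_kg": 1.3, "height_cm": 184})


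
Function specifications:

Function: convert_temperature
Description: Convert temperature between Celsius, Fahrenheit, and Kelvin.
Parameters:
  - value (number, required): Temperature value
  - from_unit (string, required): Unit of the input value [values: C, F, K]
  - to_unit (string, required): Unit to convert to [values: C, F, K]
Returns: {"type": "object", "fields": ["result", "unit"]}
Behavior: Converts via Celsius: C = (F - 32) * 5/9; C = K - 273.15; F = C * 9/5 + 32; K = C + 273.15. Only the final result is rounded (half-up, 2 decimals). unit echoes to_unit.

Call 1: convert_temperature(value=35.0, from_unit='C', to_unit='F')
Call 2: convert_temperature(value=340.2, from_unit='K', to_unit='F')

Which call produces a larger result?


Call 1:
  Input already in C: 35
  To F: 35 * 9/5 + 32 = 95
  Round to 2 decimals: 95.0
  -> 95.0 F
Call 2:
  To C: 340.2 - 273.15 = 67.05
  To F: 67.05 * 9/5 + 32 = 152.69
  Round to 2 decimals: 152.69
  -> 152.69 F
Call 2 (152.69 F)


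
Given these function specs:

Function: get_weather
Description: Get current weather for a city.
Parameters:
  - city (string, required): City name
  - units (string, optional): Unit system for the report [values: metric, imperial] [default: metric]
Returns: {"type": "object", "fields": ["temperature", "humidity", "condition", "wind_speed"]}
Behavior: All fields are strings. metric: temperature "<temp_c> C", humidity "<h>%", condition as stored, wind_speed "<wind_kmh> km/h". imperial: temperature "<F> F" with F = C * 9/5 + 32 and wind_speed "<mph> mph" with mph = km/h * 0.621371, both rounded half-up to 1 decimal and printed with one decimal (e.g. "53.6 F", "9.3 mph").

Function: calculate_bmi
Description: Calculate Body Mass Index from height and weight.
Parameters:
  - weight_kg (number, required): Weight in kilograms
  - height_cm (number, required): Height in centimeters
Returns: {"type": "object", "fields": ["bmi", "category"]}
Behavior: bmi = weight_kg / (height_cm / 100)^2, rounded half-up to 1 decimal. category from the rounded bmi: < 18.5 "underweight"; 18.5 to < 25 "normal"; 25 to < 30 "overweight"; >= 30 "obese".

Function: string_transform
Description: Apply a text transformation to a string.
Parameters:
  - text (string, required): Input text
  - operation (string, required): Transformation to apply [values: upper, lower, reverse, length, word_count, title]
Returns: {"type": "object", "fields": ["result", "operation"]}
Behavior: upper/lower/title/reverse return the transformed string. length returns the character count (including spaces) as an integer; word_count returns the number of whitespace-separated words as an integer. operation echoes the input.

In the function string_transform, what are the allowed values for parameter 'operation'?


The string_transform spec declares:
  - operation (string, required): Transformation to apply [values: upper, lower, reverse, length, word_count, title]
Allowed values:
upper, lower, reverse, length, word_count, title


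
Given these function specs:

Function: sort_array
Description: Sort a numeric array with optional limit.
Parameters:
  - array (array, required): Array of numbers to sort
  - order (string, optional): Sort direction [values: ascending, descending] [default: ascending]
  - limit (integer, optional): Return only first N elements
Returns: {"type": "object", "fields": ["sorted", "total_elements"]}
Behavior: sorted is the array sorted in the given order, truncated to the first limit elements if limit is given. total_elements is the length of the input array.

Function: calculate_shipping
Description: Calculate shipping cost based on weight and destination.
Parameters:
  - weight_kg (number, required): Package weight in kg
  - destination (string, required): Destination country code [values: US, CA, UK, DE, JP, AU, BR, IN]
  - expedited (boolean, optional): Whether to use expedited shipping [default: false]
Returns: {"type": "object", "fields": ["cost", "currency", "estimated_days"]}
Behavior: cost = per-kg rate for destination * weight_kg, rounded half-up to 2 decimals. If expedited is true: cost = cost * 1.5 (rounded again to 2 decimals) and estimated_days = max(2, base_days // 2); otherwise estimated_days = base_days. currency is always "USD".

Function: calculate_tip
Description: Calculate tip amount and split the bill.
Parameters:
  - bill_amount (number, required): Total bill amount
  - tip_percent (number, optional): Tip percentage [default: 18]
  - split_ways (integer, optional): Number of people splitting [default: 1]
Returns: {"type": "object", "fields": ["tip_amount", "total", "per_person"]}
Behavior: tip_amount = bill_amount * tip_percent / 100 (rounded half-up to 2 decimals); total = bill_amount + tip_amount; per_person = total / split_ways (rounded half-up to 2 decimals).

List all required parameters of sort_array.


Parameters of sort_array and their required/optional flag:
  array: required
  order: optional
  limit: optional
array


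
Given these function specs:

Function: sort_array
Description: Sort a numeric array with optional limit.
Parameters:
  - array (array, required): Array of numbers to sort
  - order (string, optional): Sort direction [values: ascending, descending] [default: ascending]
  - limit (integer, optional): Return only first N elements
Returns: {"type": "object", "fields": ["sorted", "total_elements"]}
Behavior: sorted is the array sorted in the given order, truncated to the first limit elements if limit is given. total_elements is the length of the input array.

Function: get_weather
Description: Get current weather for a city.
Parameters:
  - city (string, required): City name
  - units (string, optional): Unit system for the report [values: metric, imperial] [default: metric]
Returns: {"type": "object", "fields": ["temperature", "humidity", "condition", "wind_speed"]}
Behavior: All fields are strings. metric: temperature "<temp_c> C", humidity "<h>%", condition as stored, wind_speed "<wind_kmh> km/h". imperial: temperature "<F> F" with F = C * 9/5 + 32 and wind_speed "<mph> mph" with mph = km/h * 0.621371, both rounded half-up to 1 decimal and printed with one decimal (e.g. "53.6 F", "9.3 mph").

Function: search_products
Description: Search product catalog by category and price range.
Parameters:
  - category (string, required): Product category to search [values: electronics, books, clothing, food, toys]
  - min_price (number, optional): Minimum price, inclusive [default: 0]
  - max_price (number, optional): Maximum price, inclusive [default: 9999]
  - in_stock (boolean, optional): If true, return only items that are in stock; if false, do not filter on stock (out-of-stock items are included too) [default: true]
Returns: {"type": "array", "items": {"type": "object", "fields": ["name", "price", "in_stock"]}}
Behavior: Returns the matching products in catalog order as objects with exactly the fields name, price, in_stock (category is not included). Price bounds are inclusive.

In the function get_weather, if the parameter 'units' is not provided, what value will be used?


The get_weather spec declares:
  - units (string, optional): Unit system for the report [values: metric, imperial] [default: metric]
Default:
metric


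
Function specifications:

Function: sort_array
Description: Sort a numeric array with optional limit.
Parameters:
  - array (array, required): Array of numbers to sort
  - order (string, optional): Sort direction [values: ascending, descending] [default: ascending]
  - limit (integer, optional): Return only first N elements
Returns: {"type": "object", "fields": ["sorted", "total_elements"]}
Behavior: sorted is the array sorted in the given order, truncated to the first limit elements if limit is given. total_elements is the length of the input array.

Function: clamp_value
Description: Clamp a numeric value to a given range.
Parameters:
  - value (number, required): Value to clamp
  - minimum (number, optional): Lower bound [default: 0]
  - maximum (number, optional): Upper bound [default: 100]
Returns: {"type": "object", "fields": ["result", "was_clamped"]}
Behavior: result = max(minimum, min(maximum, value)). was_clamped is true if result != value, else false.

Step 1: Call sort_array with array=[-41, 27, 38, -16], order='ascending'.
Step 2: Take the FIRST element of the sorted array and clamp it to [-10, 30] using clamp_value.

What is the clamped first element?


Step 1: sort_array(order=ascending)
  sorted: [-41, -16, 27, 38]
  -> first element = -41
Step 2: clamp_value(value=-41, minimum=-10, maximum=30)
  result = max(-10, min(30, -41)) = max(-10, -41) = -10
  was_clamped = (-10 != -41) = true
  -> result = -10
-10


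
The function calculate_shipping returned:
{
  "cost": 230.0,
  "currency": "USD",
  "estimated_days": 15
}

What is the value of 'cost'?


230.0


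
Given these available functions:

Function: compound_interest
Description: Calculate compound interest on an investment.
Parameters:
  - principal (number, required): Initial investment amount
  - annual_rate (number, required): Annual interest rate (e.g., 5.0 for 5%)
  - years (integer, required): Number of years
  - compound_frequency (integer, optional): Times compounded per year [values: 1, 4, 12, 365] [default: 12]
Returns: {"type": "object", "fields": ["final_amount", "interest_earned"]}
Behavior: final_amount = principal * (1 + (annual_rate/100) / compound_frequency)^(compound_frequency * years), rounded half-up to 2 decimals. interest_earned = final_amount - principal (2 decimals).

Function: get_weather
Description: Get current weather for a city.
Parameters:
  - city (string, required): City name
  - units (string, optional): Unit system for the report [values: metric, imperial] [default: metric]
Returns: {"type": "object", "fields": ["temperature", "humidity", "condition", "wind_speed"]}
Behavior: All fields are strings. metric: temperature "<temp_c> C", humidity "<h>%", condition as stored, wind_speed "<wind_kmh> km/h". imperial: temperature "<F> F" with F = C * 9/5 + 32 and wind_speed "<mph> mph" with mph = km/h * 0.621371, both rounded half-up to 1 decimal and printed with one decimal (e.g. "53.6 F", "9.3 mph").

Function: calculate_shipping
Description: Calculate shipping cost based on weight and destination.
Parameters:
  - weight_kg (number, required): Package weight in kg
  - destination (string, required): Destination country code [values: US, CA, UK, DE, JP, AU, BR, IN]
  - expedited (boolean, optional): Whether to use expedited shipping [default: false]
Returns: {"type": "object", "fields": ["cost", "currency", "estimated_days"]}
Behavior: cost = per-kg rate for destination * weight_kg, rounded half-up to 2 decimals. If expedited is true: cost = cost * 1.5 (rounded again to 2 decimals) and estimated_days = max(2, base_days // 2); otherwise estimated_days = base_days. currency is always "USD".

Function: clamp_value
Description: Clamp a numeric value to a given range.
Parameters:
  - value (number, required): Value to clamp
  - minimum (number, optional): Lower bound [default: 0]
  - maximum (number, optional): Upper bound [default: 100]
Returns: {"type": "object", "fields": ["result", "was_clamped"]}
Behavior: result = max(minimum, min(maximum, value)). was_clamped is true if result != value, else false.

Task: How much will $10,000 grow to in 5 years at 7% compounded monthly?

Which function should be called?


The task needs a function whose description is: Calculate compound interest on an investment.
compound_interest


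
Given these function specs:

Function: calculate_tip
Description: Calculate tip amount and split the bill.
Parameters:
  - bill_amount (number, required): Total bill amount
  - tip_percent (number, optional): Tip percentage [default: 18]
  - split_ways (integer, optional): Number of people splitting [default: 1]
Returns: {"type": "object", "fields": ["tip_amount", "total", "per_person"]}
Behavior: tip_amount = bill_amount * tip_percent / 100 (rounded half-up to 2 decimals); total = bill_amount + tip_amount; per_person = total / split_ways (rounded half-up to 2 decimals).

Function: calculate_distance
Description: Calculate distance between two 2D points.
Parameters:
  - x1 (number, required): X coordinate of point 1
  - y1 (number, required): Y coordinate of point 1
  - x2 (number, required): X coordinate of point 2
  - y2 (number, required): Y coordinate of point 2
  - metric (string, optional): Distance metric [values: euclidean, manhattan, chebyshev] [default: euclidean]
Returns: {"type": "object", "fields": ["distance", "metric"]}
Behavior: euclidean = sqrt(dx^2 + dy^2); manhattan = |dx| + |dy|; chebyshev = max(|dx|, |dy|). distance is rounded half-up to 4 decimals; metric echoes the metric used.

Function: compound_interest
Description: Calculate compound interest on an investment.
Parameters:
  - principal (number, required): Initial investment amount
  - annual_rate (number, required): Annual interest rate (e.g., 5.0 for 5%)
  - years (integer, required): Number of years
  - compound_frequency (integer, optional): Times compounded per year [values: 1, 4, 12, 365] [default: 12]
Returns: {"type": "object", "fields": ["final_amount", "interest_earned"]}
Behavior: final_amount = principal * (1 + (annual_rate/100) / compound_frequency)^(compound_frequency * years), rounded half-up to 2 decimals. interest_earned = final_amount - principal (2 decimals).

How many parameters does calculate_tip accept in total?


Parameters of calculate_tip: bill_amount (required), tip_percent (optional), split_ways (optional)
Total:
3


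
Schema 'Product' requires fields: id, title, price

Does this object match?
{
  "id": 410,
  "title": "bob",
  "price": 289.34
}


Checking required fields... All present.
Valid - all required fields present


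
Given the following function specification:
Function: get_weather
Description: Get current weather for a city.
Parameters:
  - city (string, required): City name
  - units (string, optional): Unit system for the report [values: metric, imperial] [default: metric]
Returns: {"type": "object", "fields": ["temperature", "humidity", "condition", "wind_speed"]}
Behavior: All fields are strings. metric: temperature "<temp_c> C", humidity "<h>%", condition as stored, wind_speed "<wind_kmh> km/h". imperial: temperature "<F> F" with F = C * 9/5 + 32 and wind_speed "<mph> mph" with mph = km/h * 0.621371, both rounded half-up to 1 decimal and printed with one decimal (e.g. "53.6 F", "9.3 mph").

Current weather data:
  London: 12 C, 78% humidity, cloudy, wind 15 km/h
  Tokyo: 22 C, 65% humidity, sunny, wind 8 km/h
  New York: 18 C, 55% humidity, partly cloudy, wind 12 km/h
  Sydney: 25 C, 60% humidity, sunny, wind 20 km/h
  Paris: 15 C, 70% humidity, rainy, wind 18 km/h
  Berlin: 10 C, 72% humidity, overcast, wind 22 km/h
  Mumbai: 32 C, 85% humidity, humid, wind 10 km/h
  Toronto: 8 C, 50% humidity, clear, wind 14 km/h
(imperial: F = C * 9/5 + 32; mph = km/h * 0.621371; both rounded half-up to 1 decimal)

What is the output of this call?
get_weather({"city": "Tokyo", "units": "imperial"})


Tokyo record: 22 C, 65%, sunny, 8 km/h
imperial: temperature = 22 * 9/5 + 32 = 71.6 -> 71.6 F
imperial: wind_speed = 8 * 0.621371 = 4.970968 -> 5.0 mph
Output:
{"temperature": "71.6 F", "humidity": "65%", "condition": "sunny", "wind_speed": "5.0 mph"}


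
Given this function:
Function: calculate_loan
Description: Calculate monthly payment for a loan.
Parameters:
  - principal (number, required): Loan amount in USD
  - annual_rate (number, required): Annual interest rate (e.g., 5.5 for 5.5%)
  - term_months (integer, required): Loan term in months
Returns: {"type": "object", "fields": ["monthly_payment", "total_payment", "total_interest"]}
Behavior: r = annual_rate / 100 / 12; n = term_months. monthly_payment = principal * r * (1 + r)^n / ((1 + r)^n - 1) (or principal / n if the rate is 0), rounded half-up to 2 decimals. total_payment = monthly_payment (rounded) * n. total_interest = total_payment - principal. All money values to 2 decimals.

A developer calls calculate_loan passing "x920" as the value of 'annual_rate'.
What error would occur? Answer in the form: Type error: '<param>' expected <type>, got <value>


Spec: 'annual_rate' is declared as number; "x920" is a string.
Type error: 'annual_rate' expected number, got "x920"


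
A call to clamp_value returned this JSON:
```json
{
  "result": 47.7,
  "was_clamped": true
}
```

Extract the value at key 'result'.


47.7


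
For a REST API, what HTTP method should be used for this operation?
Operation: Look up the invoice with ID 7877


GET = read, POST = create, PUT = update/replace, DELETE = remove
This operation is a read.
GET


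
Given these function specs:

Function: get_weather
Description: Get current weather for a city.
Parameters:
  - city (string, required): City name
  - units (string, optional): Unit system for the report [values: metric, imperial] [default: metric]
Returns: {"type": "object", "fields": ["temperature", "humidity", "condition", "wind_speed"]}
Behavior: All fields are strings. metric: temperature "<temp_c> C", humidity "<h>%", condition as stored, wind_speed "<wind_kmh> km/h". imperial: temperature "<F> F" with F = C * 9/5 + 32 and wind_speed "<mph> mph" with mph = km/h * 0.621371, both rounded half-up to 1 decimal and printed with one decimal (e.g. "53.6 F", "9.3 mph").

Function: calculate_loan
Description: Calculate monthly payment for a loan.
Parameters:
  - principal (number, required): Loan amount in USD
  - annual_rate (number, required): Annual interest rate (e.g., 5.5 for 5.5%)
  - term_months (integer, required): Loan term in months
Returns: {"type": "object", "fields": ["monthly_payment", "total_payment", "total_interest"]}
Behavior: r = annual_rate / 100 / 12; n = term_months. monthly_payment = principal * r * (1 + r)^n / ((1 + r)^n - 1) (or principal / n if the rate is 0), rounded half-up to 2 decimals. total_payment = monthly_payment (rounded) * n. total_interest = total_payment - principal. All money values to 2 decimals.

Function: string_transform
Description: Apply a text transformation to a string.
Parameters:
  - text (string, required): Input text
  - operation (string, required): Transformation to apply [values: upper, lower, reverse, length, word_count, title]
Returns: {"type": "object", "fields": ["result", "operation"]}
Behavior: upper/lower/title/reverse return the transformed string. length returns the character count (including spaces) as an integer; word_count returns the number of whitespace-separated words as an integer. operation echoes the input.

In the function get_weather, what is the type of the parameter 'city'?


The get_weather spec declares:
  - city (string, required): City name
Type:
string


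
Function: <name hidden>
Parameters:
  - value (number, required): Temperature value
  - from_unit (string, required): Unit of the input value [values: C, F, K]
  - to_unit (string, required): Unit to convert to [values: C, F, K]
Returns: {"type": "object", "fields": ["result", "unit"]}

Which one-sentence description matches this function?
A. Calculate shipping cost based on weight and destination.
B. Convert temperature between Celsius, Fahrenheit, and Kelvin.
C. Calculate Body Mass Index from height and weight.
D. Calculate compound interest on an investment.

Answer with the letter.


Parameters value, from_unit, to_unit and return ["result", "unit"] fit: Convert temperature between Celsius, Fahrenheit, and Kelvin.
B
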